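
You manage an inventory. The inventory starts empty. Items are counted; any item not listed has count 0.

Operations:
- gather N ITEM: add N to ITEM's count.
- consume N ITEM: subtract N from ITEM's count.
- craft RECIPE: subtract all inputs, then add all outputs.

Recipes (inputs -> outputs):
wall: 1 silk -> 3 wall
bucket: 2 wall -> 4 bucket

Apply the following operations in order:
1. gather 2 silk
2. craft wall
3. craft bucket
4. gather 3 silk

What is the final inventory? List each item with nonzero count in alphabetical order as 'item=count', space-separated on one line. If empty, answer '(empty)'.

After 1 (gather 2 silk): silk=2
After 2 (craft wall): silk=1 wall=3
After 3 (craft bucket): bucket=4 silk=1 wall=1
After 4 (gather 3 silk): bucket=4 silk=4 wall=1

Answer: bucket=4 silk=4 wall=1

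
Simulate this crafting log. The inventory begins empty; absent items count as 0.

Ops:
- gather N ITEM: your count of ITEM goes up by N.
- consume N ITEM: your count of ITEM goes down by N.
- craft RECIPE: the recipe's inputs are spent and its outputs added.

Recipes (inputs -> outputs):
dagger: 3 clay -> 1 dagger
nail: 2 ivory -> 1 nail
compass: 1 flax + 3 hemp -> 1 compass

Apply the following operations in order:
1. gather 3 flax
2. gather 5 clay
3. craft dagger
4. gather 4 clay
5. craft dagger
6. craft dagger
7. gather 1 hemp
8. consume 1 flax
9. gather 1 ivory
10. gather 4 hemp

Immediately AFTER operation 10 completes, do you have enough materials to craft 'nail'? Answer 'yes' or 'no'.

Answer: no

Derivation:
After 1 (gather 3 flax): flax=3
After 2 (gather 5 clay): clay=5 flax=3
After 3 (craft dagger): clay=2 dagger=1 flax=3
After 4 (gather 4 clay): clay=6 dagger=1 flax=3
After 5 (craft dagger): clay=3 dagger=2 flax=3
After 6 (craft dagger): dagger=3 flax=3
After 7 (gather 1 hemp): dagger=3 flax=3 hemp=1
After 8 (consume 1 flax): dagger=3 flax=2 hemp=1
After 9 (gather 1 ivory): dagger=3 flax=2 hemp=1 ivory=1
After 10 (gather 4 hemp): dagger=3 flax=2 hemp=5 ivory=1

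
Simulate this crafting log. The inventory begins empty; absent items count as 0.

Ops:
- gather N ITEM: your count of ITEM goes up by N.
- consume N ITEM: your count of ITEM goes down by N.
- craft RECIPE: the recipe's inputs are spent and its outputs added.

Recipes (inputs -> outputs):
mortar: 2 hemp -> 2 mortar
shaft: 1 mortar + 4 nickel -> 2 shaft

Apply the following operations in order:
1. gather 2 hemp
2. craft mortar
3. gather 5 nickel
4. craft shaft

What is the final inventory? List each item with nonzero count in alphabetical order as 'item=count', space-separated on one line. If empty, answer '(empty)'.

After 1 (gather 2 hemp): hemp=2
After 2 (craft mortar): mortar=2
After 3 (gather 5 nickel): mortar=2 nickel=5
After 4 (craft shaft): mortar=1 nickel=1 shaft=2

Answer: mortar=1 nickel=1 shaft=2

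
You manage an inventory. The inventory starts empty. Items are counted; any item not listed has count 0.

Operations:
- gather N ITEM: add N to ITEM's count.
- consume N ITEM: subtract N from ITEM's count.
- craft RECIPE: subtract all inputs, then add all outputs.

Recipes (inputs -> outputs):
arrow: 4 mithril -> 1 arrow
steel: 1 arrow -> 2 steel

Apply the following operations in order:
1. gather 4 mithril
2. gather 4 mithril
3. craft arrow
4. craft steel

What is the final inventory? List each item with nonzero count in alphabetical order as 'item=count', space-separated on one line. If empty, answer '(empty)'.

After 1 (gather 4 mithril): mithril=4
After 2 (gather 4 mithril): mithril=8
After 3 (craft arrow): arrow=1 mithril=4
After 4 (craft steel): mithril=4 steel=2

Answer: mithril=4 steel=2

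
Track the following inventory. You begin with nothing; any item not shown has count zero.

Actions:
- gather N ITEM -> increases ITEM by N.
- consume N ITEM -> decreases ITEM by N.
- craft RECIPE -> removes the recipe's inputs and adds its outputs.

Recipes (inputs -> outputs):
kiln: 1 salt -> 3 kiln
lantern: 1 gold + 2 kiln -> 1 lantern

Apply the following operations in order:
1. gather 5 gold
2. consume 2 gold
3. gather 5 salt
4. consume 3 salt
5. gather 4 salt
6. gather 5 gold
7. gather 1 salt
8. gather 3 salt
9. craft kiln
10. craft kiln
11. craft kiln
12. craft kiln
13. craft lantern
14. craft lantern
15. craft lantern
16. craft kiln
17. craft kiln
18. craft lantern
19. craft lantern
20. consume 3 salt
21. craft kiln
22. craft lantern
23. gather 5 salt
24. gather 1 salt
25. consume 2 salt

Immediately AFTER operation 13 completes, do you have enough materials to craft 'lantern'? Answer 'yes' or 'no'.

After 1 (gather 5 gold): gold=5
After 2 (consume 2 gold): gold=3
After 3 (gather 5 salt): gold=3 salt=5
After 4 (consume 3 salt): gold=3 salt=2
After 5 (gather 4 salt): gold=3 salt=6
After 6 (gather 5 gold): gold=8 salt=6
After 7 (gather 1 salt): gold=8 salt=7
After 8 (gather 3 salt): gold=8 salt=10
After 9 (craft kiln): gold=8 kiln=3 salt=9
After 10 (craft kiln): gold=8 kiln=6 salt=8
After 11 (craft kiln): gold=8 kiln=9 salt=7
After 12 (craft kiln): gold=8 kiln=12 salt=6
After 13 (craft lantern): gold=7 kiln=10 lantern=1 salt=6

Answer: yes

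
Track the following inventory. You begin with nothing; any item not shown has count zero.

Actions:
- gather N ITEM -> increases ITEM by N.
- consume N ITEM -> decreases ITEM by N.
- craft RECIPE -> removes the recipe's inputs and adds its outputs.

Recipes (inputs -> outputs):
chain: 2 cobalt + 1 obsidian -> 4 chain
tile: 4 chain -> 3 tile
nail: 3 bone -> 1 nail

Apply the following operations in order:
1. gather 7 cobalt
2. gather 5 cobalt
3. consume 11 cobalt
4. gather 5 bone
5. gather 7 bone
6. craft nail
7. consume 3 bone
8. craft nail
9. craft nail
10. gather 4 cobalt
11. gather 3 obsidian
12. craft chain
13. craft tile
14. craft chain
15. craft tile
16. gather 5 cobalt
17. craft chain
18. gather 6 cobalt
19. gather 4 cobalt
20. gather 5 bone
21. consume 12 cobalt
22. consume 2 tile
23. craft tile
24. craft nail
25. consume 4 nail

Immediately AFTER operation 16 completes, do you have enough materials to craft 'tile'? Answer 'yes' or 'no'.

Answer: no

Derivation:
After 1 (gather 7 cobalt): cobalt=7
After 2 (gather 5 cobalt): cobalt=12
After 3 (consume 11 cobalt): cobalt=1
After 4 (gather 5 bone): bone=5 cobalt=1
After 5 (gather 7 bone): bone=12 cobalt=1
After 6 (craft nail): bone=9 cobalt=1 nail=1
After 7 (consume 3 bone): bone=6 cobalt=1 nail=1
After 8 (craft nail): bone=3 cobalt=1 nail=2
After 9 (craft nail): cobalt=1 nail=3
After 10 (gather 4 cobalt): cobalt=5 nail=3
After 11 (gather 3 obsidian): cobalt=5 nail=3 obsidian=3
After 12 (craft chain): chain=4 cobalt=3 nail=3 obsidian=2
After 13 (craft tile): cobalt=3 nail=3 obsidian=2 tile=3
After 14 (craft chain): chain=4 cobalt=1 nail=3 obsidian=1 tile=3
After 15 (craft tile): cobalt=1 nail=3 obsidian=1 tile=6
After 16 (gather 5 cobalt): cobalt=6 nail=3 obsidian=1 tile=6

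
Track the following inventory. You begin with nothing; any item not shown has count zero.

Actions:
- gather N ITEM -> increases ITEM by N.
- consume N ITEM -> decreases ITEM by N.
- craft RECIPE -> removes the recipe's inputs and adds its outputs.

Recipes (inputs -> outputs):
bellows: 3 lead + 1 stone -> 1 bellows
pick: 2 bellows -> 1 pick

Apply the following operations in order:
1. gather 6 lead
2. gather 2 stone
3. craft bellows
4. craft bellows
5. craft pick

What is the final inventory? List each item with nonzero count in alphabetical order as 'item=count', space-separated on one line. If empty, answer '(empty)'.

Answer: pick=1

Derivation:
After 1 (gather 6 lead): lead=6
After 2 (gather 2 stone): lead=6 stone=2
After 3 (craft bellows): bellows=1 lead=3 stone=1
After 4 (craft bellows): bellows=2
After 5 (craft pick): pick=1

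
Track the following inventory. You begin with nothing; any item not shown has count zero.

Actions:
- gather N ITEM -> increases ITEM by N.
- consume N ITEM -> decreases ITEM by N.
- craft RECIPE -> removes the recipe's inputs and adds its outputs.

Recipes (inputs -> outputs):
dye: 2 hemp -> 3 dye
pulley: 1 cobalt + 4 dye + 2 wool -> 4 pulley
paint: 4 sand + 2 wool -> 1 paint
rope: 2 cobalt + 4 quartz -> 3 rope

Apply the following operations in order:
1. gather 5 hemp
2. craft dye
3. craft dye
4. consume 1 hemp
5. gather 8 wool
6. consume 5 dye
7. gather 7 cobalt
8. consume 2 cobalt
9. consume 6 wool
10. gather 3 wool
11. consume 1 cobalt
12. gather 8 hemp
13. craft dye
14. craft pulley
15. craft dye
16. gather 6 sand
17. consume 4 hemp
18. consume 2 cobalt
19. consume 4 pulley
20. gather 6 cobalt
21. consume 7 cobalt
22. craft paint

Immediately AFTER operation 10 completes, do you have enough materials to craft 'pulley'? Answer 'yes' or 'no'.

Answer: no

Derivation:
After 1 (gather 5 hemp): hemp=5
After 2 (craft dye): dye=3 hemp=3
After 3 (craft dye): dye=6 hemp=1
After 4 (consume 1 hemp): dye=6
After 5 (gather 8 wool): dye=6 wool=8
After 6 (consume 5 dye): dye=1 wool=8
After 7 (gather 7 cobalt): cobalt=7 dye=1 wool=8
After 8 (consume 2 cobalt): cobalt=5 dye=1 wool=8
After 9 (consume 6 wool): cobalt=5 dye=1 wool=2
After 10 (gather 3 wool): cobalt=5 dye=1 wool=5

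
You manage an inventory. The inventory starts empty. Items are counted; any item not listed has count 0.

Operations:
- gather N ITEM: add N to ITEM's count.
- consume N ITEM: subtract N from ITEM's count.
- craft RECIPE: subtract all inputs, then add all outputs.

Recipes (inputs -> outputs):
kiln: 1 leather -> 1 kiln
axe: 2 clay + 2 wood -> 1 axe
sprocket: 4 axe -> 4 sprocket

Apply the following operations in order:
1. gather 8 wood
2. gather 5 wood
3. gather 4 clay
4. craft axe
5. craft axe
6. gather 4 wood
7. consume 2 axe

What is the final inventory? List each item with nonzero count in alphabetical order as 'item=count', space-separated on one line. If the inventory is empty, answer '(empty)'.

Answer: wood=13

Derivation:
After 1 (gather 8 wood): wood=8
After 2 (gather 5 wood): wood=13
After 3 (gather 4 clay): clay=4 wood=13
After 4 (craft axe): axe=1 clay=2 wood=11
After 5 (craft axe): axe=2 wood=9
After 6 (gather 4 wood): axe=2 wood=13
After 7 (consume 2 axe): wood=13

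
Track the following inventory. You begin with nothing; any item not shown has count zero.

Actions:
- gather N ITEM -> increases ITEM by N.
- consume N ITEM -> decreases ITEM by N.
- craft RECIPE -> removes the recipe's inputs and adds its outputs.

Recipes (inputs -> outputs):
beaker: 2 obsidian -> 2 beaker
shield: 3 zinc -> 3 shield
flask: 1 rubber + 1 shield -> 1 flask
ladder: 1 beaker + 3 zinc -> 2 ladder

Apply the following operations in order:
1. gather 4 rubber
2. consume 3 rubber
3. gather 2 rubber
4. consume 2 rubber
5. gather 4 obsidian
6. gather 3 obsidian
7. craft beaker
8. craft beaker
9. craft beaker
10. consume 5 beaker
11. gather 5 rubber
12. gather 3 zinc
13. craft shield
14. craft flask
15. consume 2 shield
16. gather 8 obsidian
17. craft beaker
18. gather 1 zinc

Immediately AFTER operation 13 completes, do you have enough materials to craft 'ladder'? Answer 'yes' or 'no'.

After 1 (gather 4 rubber): rubber=4
After 2 (consume 3 rubber): rubber=1
After 3 (gather 2 rubber): rubber=3
After 4 (consume 2 rubber): rubber=1
After 5 (gather 4 obsidian): obsidian=4 rubber=1
After 6 (gather 3 obsidian): obsidian=7 rubber=1
After 7 (craft beaker): beaker=2 obsidian=5 rubber=1
After 8 (craft beaker): beaker=4 obsidian=3 rubber=1
After 9 (craft beaker): beaker=6 obsidian=1 rubber=1
After 10 (consume 5 beaker): beaker=1 obsidian=1 rubber=1
After 11 (gather 5 rubber): beaker=1 obsidian=1 rubber=6
After 12 (gather 3 zinc): beaker=1 obsidian=1 rubber=6 zinc=3
After 13 (craft shield): beaker=1 obsidian=1 rubber=6 shield=3

Answer: no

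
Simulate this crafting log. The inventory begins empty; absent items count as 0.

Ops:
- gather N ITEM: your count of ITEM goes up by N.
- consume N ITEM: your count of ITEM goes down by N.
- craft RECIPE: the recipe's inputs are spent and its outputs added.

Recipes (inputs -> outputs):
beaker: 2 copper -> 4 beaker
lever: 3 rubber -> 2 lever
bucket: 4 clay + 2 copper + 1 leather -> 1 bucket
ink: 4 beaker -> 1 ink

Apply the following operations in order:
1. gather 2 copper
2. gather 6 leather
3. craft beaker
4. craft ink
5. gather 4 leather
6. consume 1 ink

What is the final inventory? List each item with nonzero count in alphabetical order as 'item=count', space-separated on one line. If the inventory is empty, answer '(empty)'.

After 1 (gather 2 copper): copper=2
After 2 (gather 6 leather): copper=2 leather=6
After 3 (craft beaker): beaker=4 leather=6
After 4 (craft ink): ink=1 leather=6
After 5 (gather 4 leather): ink=1 leather=10
After 6 (consume 1 ink): leather=10

Answer: leather=10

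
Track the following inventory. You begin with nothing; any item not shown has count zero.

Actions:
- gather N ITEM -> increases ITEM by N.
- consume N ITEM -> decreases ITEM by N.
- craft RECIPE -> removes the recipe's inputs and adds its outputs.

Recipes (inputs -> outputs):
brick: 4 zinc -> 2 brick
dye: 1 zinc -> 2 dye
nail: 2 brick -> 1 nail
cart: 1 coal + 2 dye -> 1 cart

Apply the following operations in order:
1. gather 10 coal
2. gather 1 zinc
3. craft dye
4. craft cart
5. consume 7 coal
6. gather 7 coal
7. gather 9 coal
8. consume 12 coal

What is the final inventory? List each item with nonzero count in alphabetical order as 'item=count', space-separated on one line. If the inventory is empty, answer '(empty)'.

Answer: cart=1 coal=6

Derivation:
After 1 (gather 10 coal): coal=10
After 2 (gather 1 zinc): coal=10 zinc=1
After 3 (craft dye): coal=10 dye=2
After 4 (craft cart): cart=1 coal=9
After 5 (consume 7 coal): cart=1 coal=2
After 6 (gather 7 coal): cart=1 coal=9
After 7 (gather 9 coal): cart=1 coal=18
After 8 (consume 12 coal): cart=1 coal=6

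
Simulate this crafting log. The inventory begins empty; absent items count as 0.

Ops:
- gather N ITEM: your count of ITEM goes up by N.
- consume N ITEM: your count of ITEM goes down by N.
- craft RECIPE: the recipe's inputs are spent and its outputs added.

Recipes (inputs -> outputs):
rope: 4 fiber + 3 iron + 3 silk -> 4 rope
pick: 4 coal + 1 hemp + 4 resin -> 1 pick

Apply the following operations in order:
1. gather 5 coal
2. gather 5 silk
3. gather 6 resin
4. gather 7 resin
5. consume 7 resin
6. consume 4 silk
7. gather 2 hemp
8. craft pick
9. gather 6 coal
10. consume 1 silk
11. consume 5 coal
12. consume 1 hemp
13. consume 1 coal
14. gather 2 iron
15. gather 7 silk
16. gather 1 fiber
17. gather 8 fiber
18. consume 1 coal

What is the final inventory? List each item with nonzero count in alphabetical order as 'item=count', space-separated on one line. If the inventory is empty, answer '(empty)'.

Answer: fiber=9 iron=2 pick=1 resin=2 silk=7

Derivation:
After 1 (gather 5 coal): coal=5
After 2 (gather 5 silk): coal=5 silk=5
After 3 (gather 6 resin): coal=5 resin=6 silk=5
After 4 (gather 7 resin): coal=5 resin=13 silk=5
After 5 (consume 7 resin): coal=5 resin=6 silk=5
After 6 (consume 4 silk): coal=5 resin=6 silk=1
After 7 (gather 2 hemp): coal=5 hemp=2 resin=6 silk=1
After 8 (craft pick): coal=1 hemp=1 pick=1 resin=2 silk=1
After 9 (gather 6 coal): coal=7 hemp=1 pick=1 resin=2 silk=1
After 10 (consume 1 silk): coal=7 hemp=1 pick=1 resin=2
After 11 (consume 5 coal): coal=2 hemp=1 pick=1 resin=2
After 12 (consume 1 hemp): coal=2 pick=1 resin=2
After 13 (consume 1 coal): coal=1 pick=1 resin=2
After 14 (gather 2 iron): coal=1 iron=2 pick=1 resin=2
After 15 (gather 7 silk): coal=1 iron=2 pick=1 resin=2 silk=7
After 16 (gather 1 fiber): coal=1 fiber=1 iron=2 pick=1 resin=2 silk=7
After 17 (gather 8 fiber): coal=1 fiber=9 iron=2 pick=1 resin=2 silk=7
After 18 (consume 1 coal): fiber=9 iron=2 pick=1 resin=2 silk=7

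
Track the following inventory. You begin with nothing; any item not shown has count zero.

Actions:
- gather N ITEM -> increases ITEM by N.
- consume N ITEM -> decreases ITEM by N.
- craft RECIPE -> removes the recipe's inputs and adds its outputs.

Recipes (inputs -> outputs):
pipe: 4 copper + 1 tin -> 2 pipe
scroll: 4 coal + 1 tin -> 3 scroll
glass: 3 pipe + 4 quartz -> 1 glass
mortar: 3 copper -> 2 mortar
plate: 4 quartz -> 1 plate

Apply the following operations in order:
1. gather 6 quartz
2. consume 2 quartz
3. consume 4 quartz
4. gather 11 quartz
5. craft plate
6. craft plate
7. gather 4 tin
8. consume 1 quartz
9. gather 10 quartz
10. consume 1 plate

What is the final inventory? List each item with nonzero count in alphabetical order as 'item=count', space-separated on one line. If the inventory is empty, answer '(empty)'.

Answer: plate=1 quartz=12 tin=4

Derivation:
After 1 (gather 6 quartz): quartz=6
After 2 (consume 2 quartz): quartz=4
After 3 (consume 4 quartz): (empty)
After 4 (gather 11 quartz): quartz=11
After 5 (craft plate): plate=1 quartz=7
After 6 (craft plate): plate=2 quartz=3
After 7 (gather 4 tin): plate=2 quartz=3 tin=4
After 8 (consume 1 quartz): plate=2 quartz=2 tin=4
After 9 (gather 10 quartz): plate=2 quartz=12 tin=4
After 10 (consume 1 plate): plate=1 quartz=12 tin=4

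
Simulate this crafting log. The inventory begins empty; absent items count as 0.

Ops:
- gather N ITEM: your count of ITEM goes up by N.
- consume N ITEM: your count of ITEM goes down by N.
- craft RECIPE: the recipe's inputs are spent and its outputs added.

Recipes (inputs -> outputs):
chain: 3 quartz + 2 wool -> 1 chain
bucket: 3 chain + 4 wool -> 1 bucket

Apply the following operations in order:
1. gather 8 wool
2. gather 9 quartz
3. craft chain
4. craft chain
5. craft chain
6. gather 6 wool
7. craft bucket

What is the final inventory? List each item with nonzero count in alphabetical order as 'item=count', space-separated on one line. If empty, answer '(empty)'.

Answer: bucket=1 wool=4

Derivation:
After 1 (gather 8 wool): wool=8
After 2 (gather 9 quartz): quartz=9 wool=8
After 3 (craft chain): chain=1 quartz=6 wool=6
After 4 (craft chain): chain=2 quartz=3 wool=4
After 5 (craft chain): chain=3 wool=2
After 6 (gather 6 wool): chain=3 wool=8
After 7 (craft bucket): bucket=1 wool=4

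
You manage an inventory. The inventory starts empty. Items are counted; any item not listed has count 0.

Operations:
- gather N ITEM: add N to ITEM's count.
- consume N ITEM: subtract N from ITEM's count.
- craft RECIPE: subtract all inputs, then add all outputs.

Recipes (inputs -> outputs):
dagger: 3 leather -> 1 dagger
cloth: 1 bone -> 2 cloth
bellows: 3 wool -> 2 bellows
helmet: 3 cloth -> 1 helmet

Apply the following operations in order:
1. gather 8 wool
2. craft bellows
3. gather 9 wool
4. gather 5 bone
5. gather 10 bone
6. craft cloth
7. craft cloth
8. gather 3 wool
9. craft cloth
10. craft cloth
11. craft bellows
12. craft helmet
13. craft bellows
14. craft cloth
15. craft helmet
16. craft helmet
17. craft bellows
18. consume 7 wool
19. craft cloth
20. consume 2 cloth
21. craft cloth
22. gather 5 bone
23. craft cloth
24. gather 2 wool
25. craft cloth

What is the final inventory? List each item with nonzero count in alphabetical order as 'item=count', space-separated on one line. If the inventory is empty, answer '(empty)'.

Answer: bellows=8 bone=11 cloth=7 helmet=3 wool=3

Derivation:
After 1 (gather 8 wool): wool=8
After 2 (craft bellows): bellows=2 wool=5
After 3 (gather 9 wool): bellows=2 wool=14
After 4 (gather 5 bone): bellows=2 bone=5 wool=14
After 5 (gather 10 bone): bellows=2 bone=15 wool=14
After 6 (craft cloth): bellows=2 bone=14 cloth=2 wool=14
After 7 (craft cloth): bellows=2 bone=13 cloth=4 wool=14
After 8 (gather 3 wool): bellows=2 bone=13 cloth=4 wool=17
After 9 (craft cloth): bellows=2 bone=12 cloth=6 wool=17
After 10 (craft cloth): bellows=2 bone=11 cloth=8 wool=17
After 11 (craft bellows): bellows=4 bone=11 cloth=8 wool=14
After 12 (craft helmet): bellows=4 bone=11 cloth=5 helmet=1 wool=14
After 13 (craft bellows): bellows=6 bone=11 cloth=5 helmet=1 wool=11
After 14 (craft cloth): bellows=6 bone=10 cloth=7 helmet=1 wool=11
After 15 (craft helmet): bellows=6 bone=10 cloth=4 helmet=2 wool=11
After 16 (craft helmet): bellows=6 bone=10 cloth=1 helmet=3 wool=11
After 17 (craft bellows): bellows=8 bone=10 cloth=1 helmet=3 wool=8
After 18 (consume 7 wool): bellows=8 bone=10 cloth=1 helmet=3 wool=1
After 19 (craft cloth): bellows=8 bone=9 cloth=3 helmet=3 wool=1
After 20 (consume 2 cloth): bellows=8 bone=9 cloth=1 helmet=3 wool=1
After 21 (craft cloth): bellows=8 bone=8 cloth=3 helmet=3 wool=1
After 22 (gather 5 bone): bellows=8 bone=13 cloth=3 helmet=3 wool=1
After 23 (craft cloth): bellows=8 bone=12 cloth=5 helmet=3 wool=1
After 24 (gather 2 wool): bellows=8 bone=12 cloth=5 helmet=3 wool=3
After 25 (craft cloth): bellows=8 bone=11 cloth=7 helmet=3 wool=3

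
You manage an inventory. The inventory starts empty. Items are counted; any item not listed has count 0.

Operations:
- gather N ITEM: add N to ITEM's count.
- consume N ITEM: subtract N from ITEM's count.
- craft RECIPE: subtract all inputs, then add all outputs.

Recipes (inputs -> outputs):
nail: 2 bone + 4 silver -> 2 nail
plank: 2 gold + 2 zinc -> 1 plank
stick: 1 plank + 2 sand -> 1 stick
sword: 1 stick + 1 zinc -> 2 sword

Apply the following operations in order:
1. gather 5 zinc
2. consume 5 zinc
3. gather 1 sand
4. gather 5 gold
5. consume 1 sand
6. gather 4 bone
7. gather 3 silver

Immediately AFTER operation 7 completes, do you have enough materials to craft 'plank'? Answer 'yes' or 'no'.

After 1 (gather 5 zinc): zinc=5
After 2 (consume 5 zinc): (empty)
After 3 (gather 1 sand): sand=1
After 4 (gather 5 gold): gold=5 sand=1
After 5 (consume 1 sand): gold=5
After 6 (gather 4 bone): bone=4 gold=5
After 7 (gather 3 silver): bone=4 gold=5 silver=3

Answer: no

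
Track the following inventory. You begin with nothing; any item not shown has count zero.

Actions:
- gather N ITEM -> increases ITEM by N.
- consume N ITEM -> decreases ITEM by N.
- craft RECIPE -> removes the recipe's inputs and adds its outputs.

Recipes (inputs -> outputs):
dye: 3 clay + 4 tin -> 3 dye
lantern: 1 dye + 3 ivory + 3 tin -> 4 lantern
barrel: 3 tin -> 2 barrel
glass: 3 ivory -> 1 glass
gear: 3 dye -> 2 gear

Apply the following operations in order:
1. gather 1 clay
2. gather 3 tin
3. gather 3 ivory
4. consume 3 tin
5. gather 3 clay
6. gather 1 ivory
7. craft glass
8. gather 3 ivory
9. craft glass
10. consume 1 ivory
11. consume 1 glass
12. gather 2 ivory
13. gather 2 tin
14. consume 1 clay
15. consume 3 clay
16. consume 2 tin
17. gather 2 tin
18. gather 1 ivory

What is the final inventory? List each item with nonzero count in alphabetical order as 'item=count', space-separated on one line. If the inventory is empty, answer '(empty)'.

After 1 (gather 1 clay): clay=1
After 2 (gather 3 tin): clay=1 tin=3
After 3 (gather 3 ivory): clay=1 ivory=3 tin=3
After 4 (consume 3 tin): clay=1 ivory=3
After 5 (gather 3 clay): clay=4 ivory=3
After 6 (gather 1 ivory): clay=4 ivory=4
After 7 (craft glass): clay=4 glass=1 ivory=1
After 8 (gather 3 ivory): clay=4 glass=1 ivory=4
After 9 (craft glass): clay=4 glass=2 ivory=1
After 10 (consume 1 ivory): clay=4 glass=2
After 11 (consume 1 glass): clay=4 glass=1
After 12 (gather 2 ivory): clay=4 glass=1 ivory=2
After 13 (gather 2 tin): clay=4 glass=1 ivory=2 tin=2
After 14 (consume 1 clay): clay=3 glass=1 ivory=2 tin=2
After 15 (consume 3 clay): glass=1 ivory=2 tin=2
After 16 (consume 2 tin): glass=1 ivory=2
After 17 (gather 2 tin): glass=1 ivory=2 tin=2
After 18 (gather 1 ivory): glass=1 ivory=3 tin=2

Answer: glass=1 ivory=3 tin=2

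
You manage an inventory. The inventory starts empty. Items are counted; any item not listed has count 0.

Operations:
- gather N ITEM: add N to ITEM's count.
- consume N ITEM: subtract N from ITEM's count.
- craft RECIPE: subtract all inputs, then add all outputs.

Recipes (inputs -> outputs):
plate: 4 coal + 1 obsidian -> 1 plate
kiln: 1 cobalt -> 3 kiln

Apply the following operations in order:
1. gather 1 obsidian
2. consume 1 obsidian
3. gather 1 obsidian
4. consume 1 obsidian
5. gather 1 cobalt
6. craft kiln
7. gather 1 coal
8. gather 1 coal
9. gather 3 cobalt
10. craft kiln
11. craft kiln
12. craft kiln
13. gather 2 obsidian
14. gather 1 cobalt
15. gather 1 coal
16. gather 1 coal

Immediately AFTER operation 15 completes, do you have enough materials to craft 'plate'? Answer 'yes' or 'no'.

After 1 (gather 1 obsidian): obsidian=1
After 2 (consume 1 obsidian): (empty)
After 3 (gather 1 obsidian): obsidian=1
After 4 (consume 1 obsidian): (empty)
After 5 (gather 1 cobalt): cobalt=1
After 6 (craft kiln): kiln=3
After 7 (gather 1 coal): coal=1 kiln=3
After 8 (gather 1 coal): coal=2 kiln=3
After 9 (gather 3 cobalt): coal=2 cobalt=3 kiln=3
After 10 (craft kiln): coal=2 cobalt=2 kiln=6
After 11 (craft kiln): coal=2 cobalt=1 kiln=9
After 12 (craft kiln): coal=2 kiln=12
After 13 (gather 2 obsidian): coal=2 kiln=12 obsidian=2
After 14 (gather 1 cobalt): coal=2 cobalt=1 kiln=12 obsidian=2
After 15 (gather 1 coal): coal=3 cobalt=1 kiln=12 obsidian=2

Answer: no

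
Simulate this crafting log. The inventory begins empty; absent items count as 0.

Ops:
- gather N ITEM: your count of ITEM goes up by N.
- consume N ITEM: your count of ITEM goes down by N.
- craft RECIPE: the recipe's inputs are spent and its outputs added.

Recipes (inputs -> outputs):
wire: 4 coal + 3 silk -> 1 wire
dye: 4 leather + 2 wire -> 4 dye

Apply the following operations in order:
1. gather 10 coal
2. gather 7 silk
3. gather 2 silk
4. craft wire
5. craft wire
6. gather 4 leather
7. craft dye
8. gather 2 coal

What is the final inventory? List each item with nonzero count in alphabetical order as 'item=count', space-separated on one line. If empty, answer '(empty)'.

Answer: coal=4 dye=4 silk=3

Derivation:
After 1 (gather 10 coal): coal=10
After 2 (gather 7 silk): coal=10 silk=7
After 3 (gather 2 silk): coal=10 silk=9
After 4 (craft wire): coal=6 silk=6 wire=1
After 5 (craft wire): coal=2 silk=3 wire=2
After 6 (gather 4 leather): coal=2 leather=4 silk=3 wire=2
After 7 (craft dye): coal=2 dye=4 silk=3
After 8 (gather 2 coal): coal=4 dye=4 silk=3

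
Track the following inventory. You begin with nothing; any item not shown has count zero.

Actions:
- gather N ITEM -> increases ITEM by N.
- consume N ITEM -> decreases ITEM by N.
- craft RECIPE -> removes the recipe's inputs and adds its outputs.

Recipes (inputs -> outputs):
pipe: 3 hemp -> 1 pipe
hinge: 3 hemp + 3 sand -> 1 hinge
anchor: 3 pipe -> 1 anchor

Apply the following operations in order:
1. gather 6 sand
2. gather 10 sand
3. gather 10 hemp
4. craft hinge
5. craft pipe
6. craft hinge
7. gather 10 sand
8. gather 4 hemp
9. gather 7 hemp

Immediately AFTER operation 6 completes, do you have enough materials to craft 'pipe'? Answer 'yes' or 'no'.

After 1 (gather 6 sand): sand=6
After 2 (gather 10 sand): sand=16
After 3 (gather 10 hemp): hemp=10 sand=16
After 4 (craft hinge): hemp=7 hinge=1 sand=13
After 5 (craft pipe): hemp=4 hinge=1 pipe=1 sand=13
After 6 (craft hinge): hemp=1 hinge=2 pipe=1 sand=10

Answer: no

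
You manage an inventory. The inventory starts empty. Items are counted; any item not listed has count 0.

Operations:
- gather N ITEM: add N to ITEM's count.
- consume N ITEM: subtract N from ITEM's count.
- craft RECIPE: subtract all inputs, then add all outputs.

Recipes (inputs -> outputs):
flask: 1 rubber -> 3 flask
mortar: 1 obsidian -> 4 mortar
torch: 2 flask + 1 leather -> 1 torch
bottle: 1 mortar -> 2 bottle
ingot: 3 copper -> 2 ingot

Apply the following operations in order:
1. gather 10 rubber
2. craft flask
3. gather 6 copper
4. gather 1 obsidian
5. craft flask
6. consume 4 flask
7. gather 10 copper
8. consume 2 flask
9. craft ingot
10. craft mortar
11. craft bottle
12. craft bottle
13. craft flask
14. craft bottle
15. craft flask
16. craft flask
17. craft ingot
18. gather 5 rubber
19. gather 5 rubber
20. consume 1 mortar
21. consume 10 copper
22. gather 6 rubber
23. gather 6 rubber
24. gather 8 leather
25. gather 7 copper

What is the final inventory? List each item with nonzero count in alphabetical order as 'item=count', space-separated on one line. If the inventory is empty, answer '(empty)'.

Answer: bottle=6 copper=7 flask=9 ingot=4 leather=8 rubber=27

Derivation:
After 1 (gather 10 rubber): rubber=10
After 2 (craft flask): flask=3 rubber=9
After 3 (gather 6 copper): copper=6 flask=3 rubber=9
After 4 (gather 1 obsidian): copper=6 flask=3 obsidian=1 rubber=9
After 5 (craft flask): copper=6 flask=6 obsidian=1 rubber=8
After 6 (consume 4 flask): copper=6 flask=2 obsidian=1 rubber=8
After 7 (gather 10 copper): copper=16 flask=2 obsidian=1 rubber=8
After 8 (consume 2 flask): copper=16 obsidian=1 rubber=8
After 9 (craft ingot): copper=13 ingot=2 obsidian=1 rubber=8
After 10 (craft mortar): copper=13 ingot=2 mortar=4 rubber=8
After 11 (craft bottle): bottle=2 copper=13 ingot=2 mortar=3 rubber=8
After 12 (craft bottle): bottle=4 copper=13 ingot=2 mortar=2 rubber=8
After 13 (craft flask): bottle=4 copper=13 flask=3 ingot=2 mortar=2 rubber=7
After 14 (craft bottle): bottle=6 copper=13 flask=3 ingot=2 mortar=1 rubber=7
After 15 (craft flask): bottle=6 copper=13 flask=6 ingot=2 mortar=1 rubber=6
After 16 (craft flask): bottle=6 copper=13 flask=9 ingot=2 mortar=1 rubber=5
After 17 (craft ingot): bottle=6 copper=10 flask=9 ingot=4 mortar=1 rubber=5
After 18 (gather 5 rubber): bottle=6 copper=10 flask=9 ingot=4 mortar=1 rubber=10
After 19 (gather 5 rubber): bottle=6 copper=10 flask=9 ingot=4 mortar=1 rubber=15
After 20 (consume 1 mortar): bottle=6 copper=10 flask=9 ingot=4 rubber=15
After 21 (consume 10 copper): bottle=6 flask=9 ingot=4 rubber=15
After 22 (gather 6 rubber): bottle=6 flask=9 ingot=4 rubber=21
After 23 (gather 6 rubber): bottle=6 flask=9 ingot=4 rubber=27
After 24 (gather 8 leather): bottle=6 flask=9 ingot=4 leather=8 rubber=27
After 25 (gather 7 copper): bottle=6 copper=7 flask=9 ingot=4 leather=8 rubber=27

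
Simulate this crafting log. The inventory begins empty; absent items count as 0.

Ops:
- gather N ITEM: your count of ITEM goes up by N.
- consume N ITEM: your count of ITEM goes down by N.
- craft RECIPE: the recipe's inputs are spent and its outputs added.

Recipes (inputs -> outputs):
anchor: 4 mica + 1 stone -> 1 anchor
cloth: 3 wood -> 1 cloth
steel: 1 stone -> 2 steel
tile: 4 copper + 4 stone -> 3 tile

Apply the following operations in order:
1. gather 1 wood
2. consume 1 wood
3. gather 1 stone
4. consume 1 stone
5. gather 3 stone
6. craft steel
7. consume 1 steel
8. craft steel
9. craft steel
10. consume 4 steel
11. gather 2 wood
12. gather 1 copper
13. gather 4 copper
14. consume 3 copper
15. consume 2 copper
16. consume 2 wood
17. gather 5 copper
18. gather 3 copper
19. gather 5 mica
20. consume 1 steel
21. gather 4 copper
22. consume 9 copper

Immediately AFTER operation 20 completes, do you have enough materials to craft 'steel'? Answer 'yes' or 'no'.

Answer: no

Derivation:
After 1 (gather 1 wood): wood=1
After 2 (consume 1 wood): (empty)
After 3 (gather 1 stone): stone=1
After 4 (consume 1 stone): (empty)
After 5 (gather 3 stone): stone=3
After 6 (craft steel): steel=2 stone=2
After 7 (consume 1 steel): steel=1 stone=2
After 8 (craft steel): steel=3 stone=1
After 9 (craft steel): steel=5
After 10 (consume 4 steel): steel=1
After 11 (gather 2 wood): steel=1 wood=2
After 12 (gather 1 copper): copper=1 steel=1 wood=2
After 13 (gather 4 copper): copper=5 steel=1 wood=2
After 14 (consume 3 copper): copper=2 steel=1 wood=2
After 15 (consume 2 copper): steel=1 wood=2
After 16 (consume 2 wood): steel=1
After 17 (gather 5 copper): copper=5 steel=1
After 18 (gather 3 copper): copper=8 steel=1
After 19 (gather 5 mica): copper=8 mica=5 steel=1
After 20 (consume 1 steel): copper=8 mica=5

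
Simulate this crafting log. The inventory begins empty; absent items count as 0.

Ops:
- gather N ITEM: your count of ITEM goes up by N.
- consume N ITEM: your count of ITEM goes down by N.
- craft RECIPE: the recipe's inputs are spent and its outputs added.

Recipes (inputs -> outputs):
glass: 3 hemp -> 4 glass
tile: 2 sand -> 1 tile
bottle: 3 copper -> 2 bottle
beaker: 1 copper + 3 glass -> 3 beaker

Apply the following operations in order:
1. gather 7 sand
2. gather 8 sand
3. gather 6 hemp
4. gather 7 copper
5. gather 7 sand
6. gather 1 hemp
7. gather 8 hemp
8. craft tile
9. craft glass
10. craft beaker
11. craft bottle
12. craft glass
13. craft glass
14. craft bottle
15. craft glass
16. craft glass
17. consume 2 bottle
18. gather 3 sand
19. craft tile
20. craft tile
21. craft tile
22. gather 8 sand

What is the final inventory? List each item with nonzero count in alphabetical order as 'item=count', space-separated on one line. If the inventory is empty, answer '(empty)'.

Answer: beaker=3 bottle=2 glass=17 sand=25 tile=4

Derivation:
After 1 (gather 7 sand): sand=7
After 2 (gather 8 sand): sand=15
After 3 (gather 6 hemp): hemp=6 sand=15
After 4 (gather 7 copper): copper=7 hemp=6 sand=15
After 5 (gather 7 sand): copper=7 hemp=6 sand=22
After 6 (gather 1 hemp): copper=7 hemp=7 sand=22
After 7 (gather 8 hemp): copper=7 hemp=15 sand=22
After 8 (craft tile): copper=7 hemp=15 sand=20 tile=1
After 9 (craft glass): copper=7 glass=4 hemp=12 sand=20 tile=1
After 10 (craft beaker): beaker=3 copper=6 glass=1 hemp=12 sand=20 tile=1
After 11 (craft bottle): beaker=3 bottle=2 copper=3 glass=1 hemp=12 sand=20 tile=1
After 12 (craft glass): beaker=3 bottle=2 copper=3 glass=5 hemp=9 sand=20 tile=1
After 13 (craft glass): beaker=3 bottle=2 copper=3 glass=9 hemp=6 sand=20 tile=1
After 14 (craft bottle): beaker=3 bottle=4 glass=9 hemp=6 sand=20 tile=1
After 15 (craft glass): beaker=3 bottle=4 glass=13 hemp=3 sand=20 tile=1
After 16 (craft glass): beaker=3 bottle=4 glass=17 sand=20 tile=1
After 17 (consume 2 bottle): beaker=3 bottle=2 glass=17 sand=20 tile=1
After 18 (gather 3 sand): beaker=3 bottle=2 glass=17 sand=23 tile=1
After 19 (craft tile): beaker=3 bottle=2 glass=17 sand=21 tile=2
After 20 (craft tile): beaker=3 bottle=2 glass=17 sand=19 tile=3
After 21 (craft tile): beaker=3 bottle=2 glass=17 sand=17 tile=4
After 22 (gather 8 sand): beaker=3 bottle=2 glass=17 sand=25 tile=4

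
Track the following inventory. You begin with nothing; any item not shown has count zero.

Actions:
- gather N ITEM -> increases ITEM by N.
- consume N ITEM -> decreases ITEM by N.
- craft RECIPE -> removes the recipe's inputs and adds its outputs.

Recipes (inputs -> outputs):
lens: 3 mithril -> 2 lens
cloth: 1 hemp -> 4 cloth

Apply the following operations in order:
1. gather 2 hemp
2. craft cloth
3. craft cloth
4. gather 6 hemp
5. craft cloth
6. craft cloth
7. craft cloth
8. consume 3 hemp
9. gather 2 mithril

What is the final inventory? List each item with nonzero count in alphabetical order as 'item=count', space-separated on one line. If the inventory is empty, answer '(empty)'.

Answer: cloth=20 mithril=2

Derivation:
After 1 (gather 2 hemp): hemp=2
After 2 (craft cloth): cloth=4 hemp=1
After 3 (craft cloth): cloth=8
After 4 (gather 6 hemp): cloth=8 hemp=6
After 5 (craft cloth): cloth=12 hemp=5
After 6 (craft cloth): cloth=16 hemp=4
After 7 (craft cloth): cloth=20 hemp=3
After 8 (consume 3 hemp): cloth=20
After 9 (gather 2 mithril): cloth=20 mithril=2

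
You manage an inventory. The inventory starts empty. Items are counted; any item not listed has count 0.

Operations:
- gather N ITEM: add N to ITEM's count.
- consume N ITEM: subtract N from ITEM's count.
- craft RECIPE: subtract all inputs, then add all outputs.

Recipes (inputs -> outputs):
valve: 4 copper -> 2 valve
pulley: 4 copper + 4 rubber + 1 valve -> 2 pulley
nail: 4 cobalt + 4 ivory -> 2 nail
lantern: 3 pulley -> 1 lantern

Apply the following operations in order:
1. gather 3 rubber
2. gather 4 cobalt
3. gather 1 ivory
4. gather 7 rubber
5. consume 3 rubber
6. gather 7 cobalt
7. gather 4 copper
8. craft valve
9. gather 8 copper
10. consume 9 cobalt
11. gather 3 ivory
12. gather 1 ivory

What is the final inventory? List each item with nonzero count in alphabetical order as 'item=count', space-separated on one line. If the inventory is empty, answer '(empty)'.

Answer: cobalt=2 copper=8 ivory=5 rubber=7 valve=2

Derivation:
After 1 (gather 3 rubber): rubber=3
After 2 (gather 4 cobalt): cobalt=4 rubber=3
After 3 (gather 1 ivory): cobalt=4 ivory=1 rubber=3
After 4 (gather 7 rubber): cobalt=4 ivory=1 rubber=10
After 5 (consume 3 rubber): cobalt=4 ivory=1 rubber=7
After 6 (gather 7 cobalt): cobalt=11 ivory=1 rubber=7
After 7 (gather 4 copper): cobalt=11 copper=4 ivory=1 rubber=7
After 8 (craft valve): cobalt=11 ivory=1 rubber=7 valve=2
After 9 (gather 8 copper): cobalt=11 copper=8 ivory=1 rubber=7 valve=2
After 10 (consume 9 cobalt): cobalt=2 copper=8 ivory=1 rubber=7 valve=2
After 11 (gather 3 ivory): cobalt=2 copper=8 ivory=4 rubber=7 valve=2
After 12 (gather 1 ivory): cobalt=2 copper=8 ivory=5 rubber=7 valve=2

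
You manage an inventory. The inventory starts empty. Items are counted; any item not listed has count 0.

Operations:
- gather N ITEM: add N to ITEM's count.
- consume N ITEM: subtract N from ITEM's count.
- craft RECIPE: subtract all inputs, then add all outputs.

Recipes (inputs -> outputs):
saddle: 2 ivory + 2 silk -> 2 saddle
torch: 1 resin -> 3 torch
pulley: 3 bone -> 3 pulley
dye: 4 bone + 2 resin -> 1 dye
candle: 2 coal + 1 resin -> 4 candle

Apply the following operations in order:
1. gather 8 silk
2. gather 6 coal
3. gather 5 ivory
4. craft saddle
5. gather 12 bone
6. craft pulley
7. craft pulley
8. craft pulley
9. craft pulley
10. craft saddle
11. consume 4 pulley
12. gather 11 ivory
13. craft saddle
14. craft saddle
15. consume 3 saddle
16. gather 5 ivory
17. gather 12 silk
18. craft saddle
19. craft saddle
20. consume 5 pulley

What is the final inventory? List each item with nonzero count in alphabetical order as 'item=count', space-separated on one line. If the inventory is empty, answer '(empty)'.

Answer: coal=6 ivory=9 pulley=3 saddle=9 silk=8

Derivation:
After 1 (gather 8 silk): silk=8
After 2 (gather 6 coal): coal=6 silk=8
After 3 (gather 5 ivory): coal=6 ivory=5 silk=8
After 4 (craft saddle): coal=6 ivory=3 saddle=2 silk=6
After 5 (gather 12 bone): bone=12 coal=6 ivory=3 saddle=2 silk=6
After 6 (craft pulley): bone=9 coal=6 ivory=3 pulley=3 saddle=2 silk=6
After 7 (craft pulley): bone=6 coal=6 ivory=3 pulley=6 saddle=2 silk=6
After 8 (craft pulley): bone=3 coal=6 ivory=3 pulley=9 saddle=2 silk=6
After 9 (craft pulley): coal=6 ivory=3 pulley=12 saddle=2 silk=6
After 10 (craft saddle): coal=6 ivory=1 pulley=12 saddle=4 silk=4
After 11 (consume 4 pulley): coal=6 ivory=1 pulley=8 saddle=4 silk=4
After 12 (gather 11 ivory): coal=6 ivory=12 pulley=8 saddle=4 silk=4
After 13 (craft saddle): coal=6 ivory=10 pulley=8 saddle=6 silk=2
After 14 (craft saddle): coal=6 ivory=8 pulley=8 saddle=8
After 15 (consume 3 saddle): coal=6 ivory=8 pulley=8 saddle=5
After 16 (gather 5 ivory): coal=6 ivory=13 pulley=8 saddle=5
After 17 (gather 12 silk): coal=6 ivory=13 pulley=8 saddle=5 silk=12
After 18 (craft saddle): coal=6 ivory=11 pulley=8 saddle=7 silk=10
After 19 (craft saddle): coal=6 ivory=9 pulley=8 saddle=9 silk=8
After 20 (consume 5 pulley): coal=6 ivory=9 pulley=3 saddle=9 silk=8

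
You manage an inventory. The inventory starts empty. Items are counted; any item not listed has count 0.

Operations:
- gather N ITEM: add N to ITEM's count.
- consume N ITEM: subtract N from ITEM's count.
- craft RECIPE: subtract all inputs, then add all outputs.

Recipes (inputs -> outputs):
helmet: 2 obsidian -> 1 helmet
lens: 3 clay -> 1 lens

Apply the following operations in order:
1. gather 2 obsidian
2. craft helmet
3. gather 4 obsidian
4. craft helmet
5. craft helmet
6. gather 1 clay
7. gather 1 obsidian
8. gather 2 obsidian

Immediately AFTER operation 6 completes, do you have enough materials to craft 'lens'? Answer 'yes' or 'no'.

Answer: no

Derivation:
After 1 (gather 2 obsidian): obsidian=2
After 2 (craft helmet): helmet=1
After 3 (gather 4 obsidian): helmet=1 obsidian=4
After 4 (craft helmet): helmet=2 obsidian=2
After 5 (craft helmet): helmet=3
After 6 (gather 1 clay): clay=1 helmet=3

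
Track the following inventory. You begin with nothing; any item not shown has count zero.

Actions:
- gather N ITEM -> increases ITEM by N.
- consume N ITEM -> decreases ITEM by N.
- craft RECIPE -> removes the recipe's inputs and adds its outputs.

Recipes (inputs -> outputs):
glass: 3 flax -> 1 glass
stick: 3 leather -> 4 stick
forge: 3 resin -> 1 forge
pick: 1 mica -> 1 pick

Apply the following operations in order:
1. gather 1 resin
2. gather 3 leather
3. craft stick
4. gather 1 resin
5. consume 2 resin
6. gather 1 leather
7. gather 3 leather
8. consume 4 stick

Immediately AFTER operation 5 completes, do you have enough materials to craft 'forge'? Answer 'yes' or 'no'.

Answer: no

Derivation:
After 1 (gather 1 resin): resin=1
After 2 (gather 3 leather): leather=3 resin=1
After 3 (craft stick): resin=1 stick=4
After 4 (gather 1 resin): resin=2 stick=4
After 5 (consume 2 resin): stick=4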